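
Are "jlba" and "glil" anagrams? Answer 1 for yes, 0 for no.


Strings: "jlba", "glil"
Sorted first:  abjl
Sorted second: gill
Differ at position 0: 'a' vs 'g' => not anagrams

0


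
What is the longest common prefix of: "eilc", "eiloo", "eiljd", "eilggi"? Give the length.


Words: eilc, eiloo, eiljd, eilggi
  Position 0: all 'e' => match
  Position 1: all 'i' => match
  Position 2: all 'l' => match
  Position 3: ('c', 'o', 'j', 'g') => mismatch, stop
LCP = "eil" (length 3)

3


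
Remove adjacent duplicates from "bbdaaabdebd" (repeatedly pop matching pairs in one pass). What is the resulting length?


Input: bbdaaabdebd
Stack-based adjacent duplicate removal:
  Read 'b': push. Stack: b
  Read 'b': matches stack top 'b' => pop. Stack: (empty)
  Read 'd': push. Stack: d
  Read 'a': push. Stack: da
  Read 'a': matches stack top 'a' => pop. Stack: d
  Read 'a': push. Stack: da
  Read 'b': push. Stack: dab
  Read 'd': push. Stack: dabd
  Read 'e': push. Stack: dabde
  Read 'b': push. Stack: dabdeb
  Read 'd': push. Stack: dabdebd
Final stack: "dabdebd" (length 7)

7


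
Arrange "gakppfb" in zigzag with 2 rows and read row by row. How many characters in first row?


Zigzag "gakppfb" into 2 rows:
Placing characters:
  'g' => row 0
  'a' => row 1
  'k' => row 0
  'p' => row 1
  'p' => row 0
  'f' => row 1
  'b' => row 0
Rows:
  Row 0: "gkpb"
  Row 1: "apf"
First row length: 4

4


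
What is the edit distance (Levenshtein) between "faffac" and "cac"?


Computing edit distance: "faffac" -> "cac"
DP table:
           c    a    c
      0    1    2    3
  f   1    1    2    3
  a   2    2    1    2
  f   3    3    2    2
  f   4    4    3    3
  a   5    5    4    4
  c   6    5    5    4
Edit distance = dp[6][3] = 4

4


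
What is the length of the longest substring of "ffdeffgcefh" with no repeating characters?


Input: "ffdeffgcefh"
Sliding window (track last position of each char):
  Position 0 ('f'): window [0,0] length 1 -- new best
  Position 1 ('f'): repeat (last at 0), move window start to 1
  Position 1 ('f'): window [1,1] length 1
  Position 2 ('d'): window [1,2] length 2 -- new best
  Position 3 ('e'): window [1,3] length 3 -- new best
  Position 4 ('f'): repeat (last at 1), move window start to 2
  Position 4 ('f'): window [2,4] length 3
  Position 5 ('f'): repeat (last at 4), move window start to 5
  Position 5 ('f'): window [5,5] length 1
  Position 6 ('g'): window [5,6] length 2
  Position 7 ('c'): window [5,7] length 3
  Position 8 ('e'): window [5,8] length 4 -- new best
  Position 9 ('f'): repeat (last at 5), move window start to 6
  Position 9 ('f'): window [6,9] length 4
  Position 10 ('h'): window [6,10] length 5 -- new best
Longest substring with no repeats: "gcefh" with length 5

5


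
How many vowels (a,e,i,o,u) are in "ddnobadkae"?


Input: ddnobadkae
Checking each character:
  'd' at position 0: consonant
  'd' at position 1: consonant
  'n' at position 2: consonant
  'o' at position 3: vowel (running total: 1)
  'b' at position 4: consonant
  'a' at position 5: vowel (running total: 2)
  'd' at position 6: consonant
  'k' at position 7: consonant
  'a' at position 8: vowel (running total: 3)
  'e' at position 9: vowel (running total: 4)
Total vowels: 4

4


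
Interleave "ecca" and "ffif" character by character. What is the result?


Interleaving "ecca" and "ffif":
  Position 0: 'e' from first, 'f' from second => "ef"
  Position 1: 'c' from first, 'f' from second => "cf"
  Position 2: 'c' from first, 'i' from second => "ci"
  Position 3: 'a' from first, 'f' from second => "af"
Result: efcfciaf

efcfciaf


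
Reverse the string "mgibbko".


Input: mgibbko
Reading characters right to left:
  Position 6: 'o'
  Position 5: 'k'
  Position 4: 'b'
  Position 3: 'b'
  Position 2: 'i'
  Position 1: 'g'
  Position 0: 'm'
Reversed: okbbigm

okbbigm


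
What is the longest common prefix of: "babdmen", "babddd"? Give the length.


Words: babdmen, babddd
  Position 0: all 'b' => match
  Position 1: all 'a' => match
  Position 2: all 'b' => match
  Position 3: all 'd' => match
  Position 4: ('m', 'd') => mismatch, stop
LCP = "babd" (length 4)

4


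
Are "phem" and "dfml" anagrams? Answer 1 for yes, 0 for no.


Strings: "phem", "dfml"
Sorted first:  ehmp
Sorted second: dflm
Differ at position 0: 'e' vs 'd' => not anagrams

0


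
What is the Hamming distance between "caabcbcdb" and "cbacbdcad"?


Comparing "caabcbcdb" and "cbacbdcad" position by position:
  Position 0: 'c' vs 'c' => same
  Position 1: 'a' vs 'b' => differ
  Position 2: 'a' vs 'a' => same
  Position 3: 'b' vs 'c' => differ
  Position 4: 'c' vs 'b' => differ
  Position 5: 'b' vs 'd' => differ
  Position 6: 'c' vs 'c' => same
  Position 7: 'd' vs 'a' => differ
  Position 8: 'b' vs 'd' => differ
Total differences (Hamming distance): 6

6


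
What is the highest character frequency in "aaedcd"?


Input: aaedcd
Character counts:
  'a': 2
  'c': 1
  'd': 2
  'e': 1
Maximum frequency: 2

2


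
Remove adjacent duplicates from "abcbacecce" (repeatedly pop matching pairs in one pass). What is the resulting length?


Input: abcbacecce
Stack-based adjacent duplicate removal:
  Read 'a': push. Stack: a
  Read 'b': push. Stack: ab
  Read 'c': push. Stack: abc
  Read 'b': push. Stack: abcb
  Read 'a': push. Stack: abcba
  Read 'c': push. Stack: abcbac
  Read 'e': push. Stack: abcbace
  Read 'c': push. Stack: abcbacec
  Read 'c': matches stack top 'c' => pop. Stack: abcbace
  Read 'e': matches stack top 'e' => pop. Stack: abcbac
Final stack: "abcbac" (length 6)

6


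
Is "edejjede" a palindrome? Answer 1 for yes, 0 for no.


Input: edejjede
Reversed: edejjede
  Compare pos 0 ('e') with pos 7 ('e'): match
  Compare pos 1 ('d') with pos 6 ('d'): match
  Compare pos 2 ('e') with pos 5 ('e'): match
  Compare pos 3 ('j') with pos 4 ('j'): match
Result: palindrome

1


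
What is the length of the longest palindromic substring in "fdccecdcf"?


Input: "fdccecdcf"
Checking substrings for palindromes:
  [3:6] "cec" (len 3) => palindrome
  [5:8] "cdc" (len 3) => palindrome
  [2:4] "cc" (len 2) => palindrome
Longest palindromic substring: "cec" with length 3

3


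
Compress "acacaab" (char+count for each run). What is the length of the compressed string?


Input: acacaab
Runs:
  'a' x 1 => "a1"
  'c' x 1 => "c1"
  'a' x 1 => "a1"
  'c' x 1 => "c1"
  'a' x 2 => "a2"
  'b' x 1 => "b1"
Compressed: "a1c1a1c1a2b1"
Compressed length: 12

12


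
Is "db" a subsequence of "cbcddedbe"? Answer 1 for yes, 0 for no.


Check if "db" is a subsequence of "cbcddedbe"
Greedy scan:
  Position 0 ('c'): no match needed
  Position 1 ('b'): no match needed
  Position 2 ('c'): no match needed
  Position 3 ('d'): matches sub[0] = 'd'
  Position 4 ('d'): no match needed
  Position 5 ('e'): no match needed
  Position 6 ('d'): no match needed
  Position 7 ('b'): matches sub[1] = 'b'
  Position 8 ('e'): no match needed
All 2 characters matched => is a subsequence

1


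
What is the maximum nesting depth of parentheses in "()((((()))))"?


Input: "()((((()))))"
Tracking depth:
  Position 0 '(': depth becomes 1
  Position 1 ')': depth becomes 0
  Position 2 '(': depth becomes 1
  Position 3 '(': depth becomes 2
  Position 4 '(': depth becomes 3
  Position 5 '(': depth becomes 4
  Position 6 '(': depth becomes 5
  Position 7 ')': depth becomes 4
  Position 8 ')': depth becomes 3
  Position 9 ')': depth becomes 2
  Position 10 ')': depth becomes 1
  Position 11 ')': depth becomes 0
Maximum depth reached: 5

5


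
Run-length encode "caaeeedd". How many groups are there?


Input: caaeeedd
Scanning for consecutive runs:
  Group 1: 'c' x 1 (positions 0-0)
  Group 2: 'a' x 2 (positions 1-2)
  Group 3: 'e' x 3 (positions 3-5)
  Group 4: 'd' x 2 (positions 6-7)
Total groups: 4

4


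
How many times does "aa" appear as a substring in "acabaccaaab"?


Searching for "aa" in "acabaccaaab"
Scanning each position:
  Position 0: "ac" => no
  Position 1: "ca" => no
  Position 2: "ab" => no
  Position 3: "ba" => no
  Position 4: "ac" => no
  Position 5: "cc" => no
  Position 6: "ca" => no
  Position 7: "aa" => MATCH
  Position 8: "aa" => MATCH
  Position 9: "ab" => no
Total occurrences: 2

2


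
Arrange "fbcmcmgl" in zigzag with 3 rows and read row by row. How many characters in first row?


Zigzag "fbcmcmgl" into 3 rows:
Placing characters:
  'f' => row 0
  'b' => row 1
  'c' => row 2
  'm' => row 1
  'c' => row 0
  'm' => row 1
  'g' => row 2
  'l' => row 1
Rows:
  Row 0: "fc"
  Row 1: "bmml"
  Row 2: "cg"
First row length: 2

2


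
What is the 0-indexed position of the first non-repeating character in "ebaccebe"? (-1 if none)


Input: ebaccebe
Character frequencies:
  'a': 1
  'b': 2
  'c': 2
  'e': 3
Scanning left to right for freq == 1:
  Position 0 ('e'): freq=3, skip
  Position 1 ('b'): freq=2, skip
  Position 2 ('a'): unique! => answer = 2

2


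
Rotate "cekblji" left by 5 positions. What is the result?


Input: "cekblji", rotate left by 5
First 5 characters: "cekbl"
Remaining characters: "ji"
Concatenate remaining + first: "ji" + "cekbl" = "jicekbl"

jicekbl


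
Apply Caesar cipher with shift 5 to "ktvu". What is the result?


Caesar cipher: shift "ktvu" by 5
  'k' (pos 10) + 5 = pos 15 = 'p'
  't' (pos 19) + 5 = pos 24 = 'y'
  'v' (pos 21) + 5 = pos 0 = 'a'
  'u' (pos 20) + 5 = pos 25 = 'z'
Result: pyaz

pyaz


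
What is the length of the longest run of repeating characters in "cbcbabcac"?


Input: "cbcbabcac"
Scanning for longest run:
  Position 1 ('b'): new char, reset run to 1
  Position 2 ('c'): new char, reset run to 1
  Position 3 ('b'): new char, reset run to 1
  Position 4 ('a'): new char, reset run to 1
  Position 5 ('b'): new char, reset run to 1
  Position 6 ('c'): new char, reset run to 1
  Position 7 ('a'): new char, reset run to 1
  Position 8 ('c'): new char, reset run to 1
Longest run: 'c' with length 1

1


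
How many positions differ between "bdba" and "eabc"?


Comparing "bdba" and "eabc" position by position:
  Position 0: 'b' vs 'e' => DIFFER
  Position 1: 'd' vs 'a' => DIFFER
  Position 2: 'b' vs 'b' => same
  Position 3: 'a' vs 'c' => DIFFER
Positions that differ: 3

3


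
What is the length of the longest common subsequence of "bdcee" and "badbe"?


LCS of "bdcee" and "badbe"
DP table:
           b    a    d    b    e
      0    0    0    0    0    0
  b   0    1    1    1    1    1
  d   0    1    1    2    2    2
  c   0    1    1    2    2    2
  e   0    1    1    2    2    3
  e   0    1    1    2    2    3
LCS length = dp[5][5] = 3

3


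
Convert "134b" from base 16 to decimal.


Input: "134b" in base 16
Positional expansion:
  Digit '1' (value 1) x 16^3 = 4096
  Digit '3' (value 3) x 16^2 = 768
  Digit '4' (value 4) x 16^1 = 64
  Digit 'b' (value 11) x 16^0 = 11
Sum = 4939

4939


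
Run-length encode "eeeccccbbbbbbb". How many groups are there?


Input: eeeccccbbbbbbb
Scanning for consecutive runs:
  Group 1: 'e' x 3 (positions 0-2)
  Group 2: 'c' x 4 (positions 3-6)
  Group 3: 'b' x 7 (positions 7-13)
Total groups: 3

3


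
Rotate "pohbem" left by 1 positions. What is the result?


Input: "pohbem", rotate left by 1
First 1 characters: "p"
Remaining characters: "ohbem"
Concatenate remaining + first: "ohbem" + "p" = "ohbemp"

ohbemp


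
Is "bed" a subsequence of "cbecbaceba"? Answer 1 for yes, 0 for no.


Check if "bed" is a subsequence of "cbecbaceba"
Greedy scan:
  Position 0 ('c'): no match needed
  Position 1 ('b'): matches sub[0] = 'b'
  Position 2 ('e'): matches sub[1] = 'e'
  Position 3 ('c'): no match needed
  Position 4 ('b'): no match needed
  Position 5 ('a'): no match needed
  Position 6 ('c'): no match needed
  Position 7 ('e'): no match needed
  Position 8 ('b'): no match needed
  Position 9 ('a'): no match needed
Only matched 2/3 characters => not a subsequence

0


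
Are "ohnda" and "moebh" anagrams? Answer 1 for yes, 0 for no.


Strings: "ohnda", "moebh"
Sorted first:  adhno
Sorted second: behmo
Differ at position 0: 'a' vs 'b' => not anagrams

0


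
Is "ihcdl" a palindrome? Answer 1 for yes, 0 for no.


Input: ihcdl
Reversed: ldchi
  Compare pos 0 ('i') with pos 4 ('l'): MISMATCH
  Compare pos 1 ('h') with pos 3 ('d'): MISMATCH
Result: not a palindrome

0


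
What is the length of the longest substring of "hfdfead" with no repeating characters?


Input: "hfdfead"
Sliding window (track last position of each char):
  Position 0 ('h'): window [0,0] length 1 -- new best
  Position 1 ('f'): window [0,1] length 2 -- new best
  Position 2 ('d'): window [0,2] length 3 -- new best
  Position 3 ('f'): repeat (last at 1), move window start to 2
  Position 3 ('f'): window [2,3] length 2
  Position 4 ('e'): window [2,4] length 3
  Position 5 ('a'): window [2,5] length 4 -- new best
  Position 6 ('d'): repeat (last at 2), move window start to 3
  Position 6 ('d'): window [3,6] length 4
Longest substring with no repeats: "dfea" with length 4

4


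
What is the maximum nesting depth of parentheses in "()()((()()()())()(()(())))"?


Input: "()()((()()()())()(()(())))"
Tracking depth:
  Position 0 '(': depth becomes 1
  Position 1 ')': depth becomes 0
  Position 2 '(': depth becomes 1
  Position 3 ')': depth becomes 0
  Position 4 '(': depth becomes 1
  Position 5 '(': depth becomes 2
  Position 6 '(': depth becomes 3
  Position 7 ')': depth becomes 2
  Position 8 '(': depth becomes 3
  Position 9 ')': depth becomes 2
  Position 10 '(': depth becomes 3
  Position 11 ')': depth becomes 2
  Position 12 '(': depth becomes 3
  Position 13 ')': depth becomes 2
  Position 14 ')': depth becomes 1
  Position 15 '(': depth becomes 2
  Position 16 ')': depth becomes 1
  Position 17 '(': depth becomes 2
  Position 18 '(': depth becomes 3
  Position 19 ')': depth becomes 2
  Position 20 '(': depth becomes 3
  Position 21 '(': depth becomes 4
  Position 22 ')': depth becomes 3
  Position 23 ')': depth becomes 2
  Position 24 ')': depth becomes 1
  Position 25 ')': depth becomes 0
Maximum depth reached: 4

4


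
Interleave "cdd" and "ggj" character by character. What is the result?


Interleaving "cdd" and "ggj":
  Position 0: 'c' from first, 'g' from second => "cg"
  Position 1: 'd' from first, 'g' from second => "dg"
  Position 2: 'd' from first, 'j' from second => "dj"
Result: cgdgdj

cgdgdj


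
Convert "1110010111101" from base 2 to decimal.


Input: "1110010111101" in base 2
Positional expansion:
  Digit '1' (value 1) x 2^12 = 4096
  Digit '1' (value 1) x 2^11 = 2048
  Digit '1' (value 1) x 2^10 = 1024
  Digit '0' (value 0) x 2^9 = 0
  Digit '0' (value 0) x 2^8 = 0
  Digit '1' (value 1) x 2^7 = 128
  Digit '0' (value 0) x 2^6 = 0
  Digit '1' (value 1) x 2^5 = 32
  Digit '1' (value 1) x 2^4 = 16
  Digit '1' (value 1) x 2^3 = 8
  Digit '1' (value 1) x 2^2 = 4
  Digit '0' (value 0) x 2^1 = 0
  Digit '1' (value 1) x 2^0 = 1
Sum = 7357

7357


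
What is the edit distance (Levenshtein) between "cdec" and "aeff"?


Computing edit distance: "cdec" -> "aeff"
DP table:
           a    e    f    f
      0    1    2    3    4
  c   1    1    2    3    4
  d   2    2    2    3    4
  e   3    3    2    3    4
  c   4    4    3    3    4
Edit distance = dp[4][4] = 4

4


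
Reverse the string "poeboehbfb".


Input: poeboehbfb
Reading characters right to left:
  Position 9: 'b'
  Position 8: 'f'
  Position 7: 'b'
  Position 6: 'h'
  Position 5: 'e'
  Position 4: 'o'
  Position 3: 'b'
  Position 2: 'e'
  Position 1: 'o'
  Position 0: 'p'
Reversed: bfbheobeop

bfbheobeop


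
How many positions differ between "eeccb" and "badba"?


Comparing "eeccb" and "badba" position by position:
  Position 0: 'e' vs 'b' => DIFFER
  Position 1: 'e' vs 'a' => DIFFER
  Position 2: 'c' vs 'd' => DIFFER
  Position 3: 'c' vs 'b' => DIFFER
  Position 4: 'b' vs 'a' => DIFFER
Positions that differ: 5

5


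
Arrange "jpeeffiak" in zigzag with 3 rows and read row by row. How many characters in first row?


Zigzag "jpeeffiak" into 3 rows:
Placing characters:
  'j' => row 0
  'p' => row 1
  'e' => row 2
  'e' => row 1
  'f' => row 0
  'f' => row 1
  'i' => row 2
  'a' => row 1
  'k' => row 0
Rows:
  Row 0: "jfk"
  Row 1: "pefa"
  Row 2: "ei"
First row length: 3

3


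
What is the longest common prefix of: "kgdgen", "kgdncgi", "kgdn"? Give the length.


Words: kgdgen, kgdncgi, kgdn
  Position 0: all 'k' => match
  Position 1: all 'g' => match
  Position 2: all 'd' => match
  Position 3: ('g', 'n', 'n') => mismatch, stop
LCP = "kgd" (length 3)

3


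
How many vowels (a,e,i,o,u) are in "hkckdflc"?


Input: hkckdflc
Checking each character:
  'h' at position 0: consonant
  'k' at position 1: consonant
  'c' at position 2: consonant
  'k' at position 3: consonant
  'd' at position 4: consonant
  'f' at position 5: consonant
  'l' at position 6: consonant
  'c' at position 7: consonant
Total vowels: 0

0


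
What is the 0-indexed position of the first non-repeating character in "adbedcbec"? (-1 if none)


Input: adbedcbec
Character frequencies:
  'a': 1
  'b': 2
  'c': 2
  'd': 2
  'e': 2
Scanning left to right for freq == 1:
  Position 0 ('a'): unique! => answer = 0

0


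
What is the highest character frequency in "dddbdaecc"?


Input: dddbdaecc
Character counts:
  'a': 1
  'b': 1
  'c': 2
  'd': 4
  'e': 1
Maximum frequency: 4

4


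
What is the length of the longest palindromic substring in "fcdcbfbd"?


Input: "fcdcbfbd"
Checking substrings for palindromes:
  [1:4] "cdc" (len 3) => palindrome
  [4:7] "bfb" (len 3) => palindrome
Longest palindromic substring: "cdc" with length 3

3


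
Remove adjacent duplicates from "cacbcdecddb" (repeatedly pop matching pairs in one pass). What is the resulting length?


Input: cacbcdecddb
Stack-based adjacent duplicate removal:
  Read 'c': push. Stack: c
  Read 'a': push. Stack: ca
  Read 'c': push. Stack: cac
  Read 'b': push. Stack: cacb
  Read 'c': push. Stack: cacbc
  Read 'd': push. Stack: cacbcd
  Read 'e': push. Stack: cacbcde
  Read 'c': push. Stack: cacbcdec
  Read 'd': push. Stack: cacbcdecd
  Read 'd': matches stack top 'd' => pop. Stack: cacbcdec
  Read 'b': push. Stack: cacbcdecb
Final stack: "cacbcdecb" (length 9)

9


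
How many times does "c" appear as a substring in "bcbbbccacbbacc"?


Searching for "c" in "bcbbbccacbbacc"
Scanning each position:
  Position 0: "b" => no
  Position 1: "c" => MATCH
  Position 2: "b" => no
  Position 3: "b" => no
  Position 4: "b" => no
  Position 5: "c" => MATCH
  Position 6: "c" => MATCH
  Position 7: "a" => no
  Position 8: "c" => MATCH
  Position 9: "b" => no
  Position 10: "b" => no
  Position 11: "a" => no
  Position 12: "c" => MATCH
  Position 13: "c" => MATCH
Total occurrences: 6

6


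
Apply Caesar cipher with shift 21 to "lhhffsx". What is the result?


Caesar cipher: shift "lhhffsx" by 21
  'l' (pos 11) + 21 = pos 6 = 'g'
  'h' (pos 7) + 21 = pos 2 = 'c'
  'h' (pos 7) + 21 = pos 2 = 'c'
  'f' (pos 5) + 21 = pos 0 = 'a'
  'f' (pos 5) + 21 = pos 0 = 'a'
  's' (pos 18) + 21 = pos 13 = 'n'
  'x' (pos 23) + 21 = pos 18 = 's'
Result: gccaans

gccaans


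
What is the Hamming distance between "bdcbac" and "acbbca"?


Comparing "bdcbac" and "acbbca" position by position:
  Position 0: 'b' vs 'a' => differ
  Position 1: 'd' vs 'c' => differ
  Position 2: 'c' vs 'b' => differ
  Position 3: 'b' vs 'b' => same
  Position 4: 'a' vs 'c' => differ
  Position 5: 'c' vs 'a' => differ
Total differences (Hamming distance): 5

5


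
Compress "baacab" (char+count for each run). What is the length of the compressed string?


Input: baacab
Runs:
  'b' x 1 => "b1"
  'a' x 2 => "a2"
  'c' x 1 => "c1"
  'a' x 1 => "a1"
  'b' x 1 => "b1"
Compressed: "b1a2c1a1b1"
Compressed length: 10

10


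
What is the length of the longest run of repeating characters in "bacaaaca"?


Input: "bacaaaca"
Scanning for longest run:
  Position 1 ('a'): new char, reset run to 1
  Position 2 ('c'): new char, reset run to 1
  Position 3 ('a'): new char, reset run to 1
  Position 4 ('a'): continues run of 'a', length=2
  Position 5 ('a'): continues run of 'a', length=3
  Position 6 ('c'): new char, reset run to 1
  Position 7 ('a'): new char, reset run to 1
Longest run: 'a' with length 3

3


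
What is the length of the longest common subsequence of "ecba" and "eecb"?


LCS of "ecba" and "eecb"
DP table:
           e    e    c    b
      0    0    0    0    0
  e   0    1    1    1    1
  c   0    1    1    2    2
  b   0    1    1    2    3
  a   0    1    1    2    3
LCS length = dp[4][4] = 3

3


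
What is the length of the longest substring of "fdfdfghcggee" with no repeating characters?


Input: "fdfdfghcggee"
Sliding window (track last position of each char):
  Position 0 ('f'): window [0,0] length 1 -- new best
  Position 1 ('d'): window [0,1] length 2 -- new best
  Position 2 ('f'): repeat (last at 0), move window start to 1
  Position 2 ('f'): window [1,2] length 2
  Position 3 ('d'): repeat (last at 1), move window start to 2
  Position 3 ('d'): window [2,3] length 2
  Position 4 ('f'): repeat (last at 2), move window start to 3
  Position 4 ('f'): window [3,4] length 2
  Position 5 ('g'): window [3,5] length 3 -- new best
  Position 6 ('h'): window [3,6] length 4 -- new best
  Position 7 ('c'): window [3,7] length 5 -- new best
  Position 8 ('g'): repeat (last at 5), move window start to 6
  Position 8 ('g'): window [6,8] length 3
  Position 9 ('g'): repeat (last at 8), move window start to 9
  Position 9 ('g'): window [9,9] length 1
  Position 10 ('e'): window [9,10] length 2
  Position 11 ('e'): repeat (last at 10), move window start to 11
  Position 11 ('e'): window [11,11] length 1
Longest substring with no repeats: "dfghc" with length 5

5


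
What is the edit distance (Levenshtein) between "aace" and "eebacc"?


Computing edit distance: "aace" -> "eebacc"
DP table:
           e    e    b    a    c    c
      0    1    2    3    4    5    6
  a   1    1    2    3    3    4    5
  a   2    2    2    3    3    4    5
  c   3    3    3    3    4    3    4
  e   4    3    3    4    4    4    4
Edit distance = dp[4][6] = 4

4


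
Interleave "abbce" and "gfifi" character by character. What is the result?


Interleaving "abbce" and "gfifi":
  Position 0: 'a' from first, 'g' from second => "ag"
  Position 1: 'b' from first, 'f' from second => "bf"
  Position 2: 'b' from first, 'i' from second => "bi"
  Position 3: 'c' from first, 'f' from second => "cf"
  Position 4: 'e' from first, 'i' from second => "ei"
Result: agbfbicfei

agbfbicfei


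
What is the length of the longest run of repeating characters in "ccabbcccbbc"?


Input: "ccabbcccbbc"
Scanning for longest run:
  Position 1 ('c'): continues run of 'c', length=2
  Position 2 ('a'): new char, reset run to 1
  Position 3 ('b'): new char, reset run to 1
  Position 4 ('b'): continues run of 'b', length=2
  Position 5 ('c'): new char, reset run to 1
  Position 6 ('c'): continues run of 'c', length=2
  Position 7 ('c'): continues run of 'c', length=3
  Position 8 ('b'): new char, reset run to 1
  Position 9 ('b'): continues run of 'b', length=2
  Position 10 ('c'): new char, reset run to 1
Longest run: 'c' with length 3

3


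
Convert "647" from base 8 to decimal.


Input: "647" in base 8
Positional expansion:
  Digit '6' (value 6) x 8^2 = 384
  Digit '4' (value 4) x 8^1 = 32
  Digit '7' (value 7) x 8^0 = 7
Sum = 423

423


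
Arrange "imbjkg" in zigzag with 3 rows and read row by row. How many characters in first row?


Zigzag "imbjkg" into 3 rows:
Placing characters:
  'i' => row 0
  'm' => row 1
  'b' => row 2
  'j' => row 1
  'k' => row 0
  'g' => row 1
Rows:
  Row 0: "ik"
  Row 1: "mjg"
  Row 2: "b"
First row length: 2

2


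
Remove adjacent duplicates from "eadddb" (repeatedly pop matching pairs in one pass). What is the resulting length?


Input: eadddb
Stack-based adjacent duplicate removal:
  Read 'e': push. Stack: e
  Read 'a': push. Stack: ea
  Read 'd': push. Stack: ead
  Read 'd': matches stack top 'd' => pop. Stack: ea
  Read 'd': push. Stack: ead
  Read 'b': push. Stack: eadb
Final stack: "eadb" (length 4)

4


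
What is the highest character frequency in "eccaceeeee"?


Input: eccaceeeee
Character counts:
  'a': 1
  'c': 3
  'e': 6
Maximum frequency: 6

6


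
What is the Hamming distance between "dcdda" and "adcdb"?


Comparing "dcdda" and "adcdb" position by position:
  Position 0: 'd' vs 'a' => differ
  Position 1: 'c' vs 'd' => differ
  Position 2: 'd' vs 'c' => differ
  Position 3: 'd' vs 'd' => same
  Position 4: 'a' vs 'b' => differ
Total differences (Hamming distance): 4

4


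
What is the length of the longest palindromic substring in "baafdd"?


Input: "baafdd"
Checking substrings for palindromes:
  [1:3] "aa" (len 2) => palindrome
  [4:6] "dd" (len 2) => palindrome
Longest palindromic substring: "aa" with length 2

2


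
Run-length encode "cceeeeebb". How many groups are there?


Input: cceeeeebb
Scanning for consecutive runs:
  Group 1: 'c' x 2 (positions 0-1)
  Group 2: 'e' x 5 (positions 2-6)
  Group 3: 'b' x 2 (positions 7-8)
Total groups: 3

3


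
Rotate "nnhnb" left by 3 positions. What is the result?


Input: "nnhnb", rotate left by 3
First 3 characters: "nnh"
Remaining characters: "nb"
Concatenate remaining + first: "nb" + "nnh" = "nbnnh"

nbnnh


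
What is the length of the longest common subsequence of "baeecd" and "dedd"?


LCS of "baeecd" and "dedd"
DP table:
           d    e    d    d
      0    0    0    0    0
  b   0    0    0    0    0
  a   0    0    0    0    0
  e   0    0    1    1    1
  e   0    0    1    1    1
  c   0    0    1    1    1
  d   0    1    1    2    2
LCS length = dp[6][4] = 2

2


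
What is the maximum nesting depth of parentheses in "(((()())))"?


Input: "(((()())))"
Tracking depth:
  Position 0 '(': depth becomes 1
  Position 1 '(': depth becomes 2
  Position 2 '(': depth becomes 3
  Position 3 '(': depth becomes 4
  Position 4 ')': depth becomes 3
  Position 5 '(': depth becomes 4
  Position 6 ')': depth becomes 3
  Position 7 ')': depth becomes 2
  Position 8 ')': depth becomes 1
  Position 9 ')': depth becomes 0
Maximum depth reached: 4

4


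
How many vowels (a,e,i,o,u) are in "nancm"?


Input: nancm
Checking each character:
  'n' at position 0: consonant
  'a' at position 1: vowel (running total: 1)
  'n' at position 2: consonant
  'c' at position 3: consonant
  'm' at position 4: consonant
Total vowels: 1

1


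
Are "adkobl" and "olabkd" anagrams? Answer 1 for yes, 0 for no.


Strings: "adkobl", "olabkd"
Sorted first:  abdklo
Sorted second: abdklo
Sorted forms match => anagrams

1


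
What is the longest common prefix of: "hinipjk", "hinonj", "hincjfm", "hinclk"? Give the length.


Words: hinipjk, hinonj, hincjfm, hinclk
  Position 0: all 'h' => match
  Position 1: all 'i' => match
  Position 2: all 'n' => match
  Position 3: ('i', 'o', 'c', 'c') => mismatch, stop
LCP = "hin" (length 3)

3


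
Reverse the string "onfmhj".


Input: onfmhj
Reading characters right to left:
  Position 5: 'j'
  Position 4: 'h'
  Position 3: 'm'
  Position 2: 'f'
  Position 1: 'n'
  Position 0: 'o'
Reversed: jhmfno

jhmfno


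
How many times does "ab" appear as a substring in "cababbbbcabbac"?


Searching for "ab" in "cababbbbcabbac"
Scanning each position:
  Position 0: "ca" => no
  Position 1: "ab" => MATCH
  Position 2: "ba" => no
  Position 3: "ab" => MATCH
  Position 4: "bb" => no
  Position 5: "bb" => no
  Position 6: "bb" => no
  Position 7: "bc" => no
  Position 8: "ca" => no
  Position 9: "ab" => MATCH
  Position 10: "bb" => no
  Position 11: "ba" => no
  Position 12: "ac" => no
Total occurrences: 3

3


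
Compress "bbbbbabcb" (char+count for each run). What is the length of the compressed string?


Input: bbbbbabcb
Runs:
  'b' x 5 => "b5"
  'a' x 1 => "a1"
  'b' x 1 => "b1"
  'c' x 1 => "c1"
  'b' x 1 => "b1"
Compressed: "b5a1b1c1b1"
Compressed length: 10

10


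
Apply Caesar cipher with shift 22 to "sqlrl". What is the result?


Caesar cipher: shift "sqlrl" by 22
  's' (pos 18) + 22 = pos 14 = 'o'
  'q' (pos 16) + 22 = pos 12 = 'm'
  'l' (pos 11) + 22 = pos 7 = 'h'
  'r' (pos 17) + 22 = pos 13 = 'n'
  'l' (pos 11) + 22 = pos 7 = 'h'
Result: omhnh

omhnh


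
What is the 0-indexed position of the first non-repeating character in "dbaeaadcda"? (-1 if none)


Input: dbaeaadcda
Character frequencies:
  'a': 4
  'b': 1
  'c': 1
  'd': 3
  'e': 1
Scanning left to right for freq == 1:
  Position 0 ('d'): freq=3, skip
  Position 1 ('b'): unique! => answer = 1

1


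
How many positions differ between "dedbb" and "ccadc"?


Comparing "dedbb" and "ccadc" position by position:
  Position 0: 'd' vs 'c' => DIFFER
  Position 1: 'e' vs 'c' => DIFFER
  Position 2: 'd' vs 'a' => DIFFER
  Position 3: 'b' vs 'd' => DIFFER
  Position 4: 'b' vs 'c' => DIFFER
Positions that differ: 5

5


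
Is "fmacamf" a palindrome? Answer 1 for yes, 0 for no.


Input: fmacamf
Reversed: fmacamf
  Compare pos 0 ('f') with pos 6 ('f'): match
  Compare pos 1 ('m') with pos 5 ('m'): match
  Compare pos 2 ('a') with pos 4 ('a'): match
Result: palindrome

1


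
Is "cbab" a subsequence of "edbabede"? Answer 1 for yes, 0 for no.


Check if "cbab" is a subsequence of "edbabede"
Greedy scan:
  Position 0 ('e'): no match needed
  Position 1 ('d'): no match needed
  Position 2 ('b'): no match needed
  Position 3 ('a'): no match needed
  Position 4 ('b'): no match needed
  Position 5 ('e'): no match needed
  Position 6 ('d'): no match needed
  Position 7 ('e'): no match needed
Only matched 0/4 characters => not a subsequence

0


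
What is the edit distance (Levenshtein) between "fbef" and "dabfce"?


Computing edit distance: "fbef" -> "dabfce"
DP table:
           d    a    b    f    c    e
      0    1    2    3    4    5    6
  f   1    1    2    3    3    4    5
  b   2    2    2    2    3    4    5
  e   3    3    3    3    3    4    4
  f   4    4    4    4    3    4    5
Edit distance = dp[4][6] = 5

5


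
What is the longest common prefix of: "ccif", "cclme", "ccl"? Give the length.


Words: ccif, cclme, ccl
  Position 0: all 'c' => match
  Position 1: all 'c' => match
  Position 2: ('i', 'l', 'l') => mismatch, stop
LCP = "cc" (length 2)

2


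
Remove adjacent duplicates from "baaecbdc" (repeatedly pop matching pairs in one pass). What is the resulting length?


Input: baaecbdc
Stack-based adjacent duplicate removal:
  Read 'b': push. Stack: b
  Read 'a': push. Stack: ba
  Read 'a': matches stack top 'a' => pop. Stack: b
  Read 'e': push. Stack: be
  Read 'c': push. Stack: bec
  Read 'b': push. Stack: becb
  Read 'd': push. Stack: becbd
  Read 'c': push. Stack: becbdc
Final stack: "becbdc" (length 6)

6


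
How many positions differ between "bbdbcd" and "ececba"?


Comparing "bbdbcd" and "ececba" position by position:
  Position 0: 'b' vs 'e' => DIFFER
  Position 1: 'b' vs 'c' => DIFFER
  Position 2: 'd' vs 'e' => DIFFER
  Position 3: 'b' vs 'c' => DIFFER
  Position 4: 'c' vs 'b' => DIFFER
  Position 5: 'd' vs 'a' => DIFFER
Positions that differ: 6

6


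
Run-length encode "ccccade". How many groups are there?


Input: ccccade
Scanning for consecutive runs:
  Group 1: 'c' x 4 (positions 0-3)
  Group 2: 'a' x 1 (positions 4-4)
  Group 3: 'd' x 1 (positions 5-5)
  Group 4: 'e' x 1 (positions 6-6)
Total groups: 4

4


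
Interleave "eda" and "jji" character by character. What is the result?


Interleaving "eda" and "jji":
  Position 0: 'e' from first, 'j' from second => "ej"
  Position 1: 'd' from first, 'j' from second => "dj"
  Position 2: 'a' from first, 'i' from second => "ai"
Result: ejdjai

ejdjai


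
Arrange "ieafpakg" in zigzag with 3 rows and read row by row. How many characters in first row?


Zigzag "ieafpakg" into 3 rows:
Placing characters:
  'i' => row 0
  'e' => row 1
  'a' => row 2
  'f' => row 1
  'p' => row 0
  'a' => row 1
  'k' => row 2
  'g' => row 1
Rows:
  Row 0: "ip"
  Row 1: "efag"
  Row 2: "ak"
First row length: 2

2


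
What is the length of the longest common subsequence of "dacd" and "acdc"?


LCS of "dacd" and "acdc"
DP table:
           a    c    d    c
      0    0    0    0    0
  d   0    0    0    1    1
  a   0    1    1    1    1
  c   0    1    2    2    2
  d   0    1    2    3    3
LCS length = dp[4][4] = 3

3


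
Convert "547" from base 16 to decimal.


Input: "547" in base 16
Positional expansion:
  Digit '5' (value 5) x 16^2 = 1280
  Digit '4' (value 4) x 16^1 = 64
  Digit '7' (value 7) x 16^0 = 7
Sum = 1351

1351


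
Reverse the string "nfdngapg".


Input: nfdngapg
Reading characters right to left:
  Position 7: 'g'
  Position 6: 'p'
  Position 5: 'a'
  Position 4: 'g'
  Position 3: 'n'
  Position 2: 'd'
  Position 1: 'f'
  Position 0: 'n'
Reversed: gpagndfn

gpagndfn


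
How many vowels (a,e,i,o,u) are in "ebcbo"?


Input: ebcbo
Checking each character:
  'e' at position 0: vowel (running total: 1)
  'b' at position 1: consonant
  'c' at position 2: consonant
  'b' at position 3: consonant
  'o' at position 4: vowel (running total: 2)
Total vowels: 2

2


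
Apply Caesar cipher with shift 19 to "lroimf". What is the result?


Caesar cipher: shift "lroimf" by 19
  'l' (pos 11) + 19 = pos 4 = 'e'
  'r' (pos 17) + 19 = pos 10 = 'k'
  'o' (pos 14) + 19 = pos 7 = 'h'
  'i' (pos 8) + 19 = pos 1 = 'b'
  'm' (pos 12) + 19 = pos 5 = 'f'
  'f' (pos 5) + 19 = pos 24 = 'y'
Result: ekhbfy

ekhbfy


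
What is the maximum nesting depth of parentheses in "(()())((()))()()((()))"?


Input: "(()())((()))()()((()))"
Tracking depth:
  Position 0 '(': depth becomes 1
  Position 1 '(': depth becomes 2
  Position 2 ')': depth becomes 1
  Position 3 '(': depth becomes 2
  Position 4 ')': depth becomes 1
  Position 5 ')': depth becomes 0
  Position 6 '(': depth becomes 1
  Position 7 '(': depth becomes 2
  Position 8 '(': depth becomes 3
  Position 9 ')': depth becomes 2
  Position 10 ')': depth becomes 1
  Position 11 ')': depth becomes 0
  Position 12 '(': depth becomes 1
  Position 13 ')': depth becomes 0
  Position 14 '(': depth becomes 1
  Position 15 ')': depth becomes 0
  Position 16 '(': depth becomes 1
  Position 17 '(': depth becomes 2
  Position 18 '(': depth becomes 3
  Position 19 ')': depth becomes 2
  Position 20 ')': depth becomes 1
  Position 21 ')': depth becomes 0
Maximum depth reached: 3

3


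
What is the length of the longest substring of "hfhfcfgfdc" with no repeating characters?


Input: "hfhfcfgfdc"
Sliding window (track last position of each char):
  Position 0 ('h'): window [0,0] length 1 -- new best
  Position 1 ('f'): window [0,1] length 2 -- new best
  Position 2 ('h'): repeat (last at 0), move window start to 1
  Position 2 ('h'): window [1,2] length 2
  Position 3 ('f'): repeat (last at 1), move window start to 2
  Position 3 ('f'): window [2,3] length 2
  Position 4 ('c'): window [2,4] length 3 -- new best
  Position 5 ('f'): repeat (last at 3), move window start to 4
  Position 5 ('f'): window [4,5] length 2
  Position 6 ('g'): window [4,6] length 3
  Position 7 ('f'): repeat (last at 5), move window start to 6
  Position 7 ('f'): window [6,7] length 2
  Position 8 ('d'): window [6,8] length 3
  Position 9 ('c'): window [6,9] length 4 -- new best
Longest substring with no repeats: "gfdc" with length 4

4


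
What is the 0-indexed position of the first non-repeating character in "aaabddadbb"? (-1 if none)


Input: aaabddadbb
Character frequencies:
  'a': 4
  'b': 3
  'd': 3
Scanning left to right for freq == 1:
  Position 0 ('a'): freq=4, skip
  Position 1 ('a'): freq=4, skip
  Position 2 ('a'): freq=4, skip
  Position 3 ('b'): freq=3, skip
  Position 4 ('d'): freq=3, skip
  Position 5 ('d'): freq=3, skip
  Position 6 ('a'): freq=4, skip
  Position 7 ('d'): freq=3, skip
  Position 8 ('b'): freq=3, skip
  Position 9 ('b'): freq=3, skip
  No unique character found => answer = -1

-1


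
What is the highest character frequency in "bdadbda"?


Input: bdadbda
Character counts:
  'a': 2
  'b': 2
  'd': 3
Maximum frequency: 3

3


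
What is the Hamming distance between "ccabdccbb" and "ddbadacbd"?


Comparing "ccabdccbb" and "ddbadacbd" position by position:
  Position 0: 'c' vs 'd' => differ
  Position 1: 'c' vs 'd' => differ
  Position 2: 'a' vs 'b' => differ
  Position 3: 'b' vs 'a' => differ
  Position 4: 'd' vs 'd' => same
  Position 5: 'c' vs 'a' => differ
  Position 6: 'c' vs 'c' => same
  Position 7: 'b' vs 'b' => same
  Position 8: 'b' vs 'd' => differ
Total differences (Hamming distance): 6

6


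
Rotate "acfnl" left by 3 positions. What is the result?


Input: "acfnl", rotate left by 3
First 3 characters: "acf"
Remaining characters: "nl"
Concatenate remaining + first: "nl" + "acf" = "nlacf"

nlacf


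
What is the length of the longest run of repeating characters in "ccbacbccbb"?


Input: "ccbacbccbb"
Scanning for longest run:
  Position 1 ('c'): continues run of 'c', length=2
  Position 2 ('b'): new char, reset run to 1
  Position 3 ('a'): new char, reset run to 1
  Position 4 ('c'): new char, reset run to 1
  Position 5 ('b'): new char, reset run to 1
  Position 6 ('c'): new char, reset run to 1
  Position 7 ('c'): continues run of 'c', length=2
  Position 8 ('b'): new char, reset run to 1
  Position 9 ('b'): continues run of 'b', length=2
Longest run: 'c' with length 2

2


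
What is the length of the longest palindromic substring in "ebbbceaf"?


Input: "ebbbceaf"
Checking substrings for palindromes:
  [1:4] "bbb" (len 3) => palindrome
  [1:3] "bb" (len 2) => palindrome
  [2:4] "bb" (len 2) => palindrome
Longest palindromic substring: "bbb" with length 3

3


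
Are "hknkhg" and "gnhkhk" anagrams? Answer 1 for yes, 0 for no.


Strings: "hknkhg", "gnhkhk"
Sorted first:  ghhkkn
Sorted second: ghhkkn
Sorted forms match => anagrams

1


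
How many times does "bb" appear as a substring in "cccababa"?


Searching for "bb" in "cccababa"
Scanning each position:
  Position 0: "cc" => no
  Position 1: "cc" => no
  Position 2: "ca" => no
  Position 3: "ab" => no
  Position 4: "ba" => no
  Position 5: "ab" => no
  Position 6: "ba" => no
Total occurrences: 0

0


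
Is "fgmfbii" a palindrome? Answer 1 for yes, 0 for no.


Input: fgmfbii
Reversed: iibfmgf
  Compare pos 0 ('f') with pos 6 ('i'): MISMATCH
  Compare pos 1 ('g') with pos 5 ('i'): MISMATCH
  Compare pos 2 ('m') with pos 4 ('b'): MISMATCH
Result: not a palindrome

0


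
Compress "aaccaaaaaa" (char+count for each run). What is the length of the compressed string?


Input: aaccaaaaaa
Runs:
  'a' x 2 => "a2"
  'c' x 2 => "c2"
  'a' x 6 => "a6"
Compressed: "a2c2a6"
Compressed length: 6

6


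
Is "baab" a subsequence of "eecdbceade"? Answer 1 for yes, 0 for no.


Check if "baab" is a subsequence of "eecdbceade"
Greedy scan:
  Position 0 ('e'): no match needed
  Position 1 ('e'): no match needed
  Position 2 ('c'): no match needed
  Position 3 ('d'): no match needed
  Position 4 ('b'): matches sub[0] = 'b'
  Position 5 ('c'): no match needed
  Position 6 ('e'): no match needed
  Position 7 ('a'): matches sub[1] = 'a'
  Position 8 ('d'): no match needed
  Position 9 ('e'): no match needed
Only matched 2/4 characters => not a subsequence

0


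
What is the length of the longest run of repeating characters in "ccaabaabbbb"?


Input: "ccaabaabbbb"
Scanning for longest run:
  Position 1 ('c'): continues run of 'c', length=2
  Position 2 ('a'): new char, reset run to 1
  Position 3 ('a'): continues run of 'a', length=2
  Position 4 ('b'): new char, reset run to 1
  Position 5 ('a'): new char, reset run to 1
  Position 6 ('a'): continues run of 'a', length=2
  Position 7 ('b'): new char, reset run to 1
  Position 8 ('b'): continues run of 'b', length=2
  Position 9 ('b'): continues run of 'b', length=3
  Position 10 ('b'): continues run of 'b', length=4
Longest run: 'b' with length 4

4


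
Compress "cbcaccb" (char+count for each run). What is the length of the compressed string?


Input: cbcaccb
Runs:
  'c' x 1 => "c1"
  'b' x 1 => "b1"
  'c' x 1 => "c1"
  'a' x 1 => "a1"
  'c' x 2 => "c2"
  'b' x 1 => "b1"
Compressed: "c1b1c1a1c2b1"
Compressed length: 12

12
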